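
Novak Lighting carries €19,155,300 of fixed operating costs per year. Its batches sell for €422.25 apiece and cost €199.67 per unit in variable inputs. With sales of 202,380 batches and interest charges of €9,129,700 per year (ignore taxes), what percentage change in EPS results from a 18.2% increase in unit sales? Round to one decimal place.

+48.9%

At 202,380 units, contribution = 202,380 × €222.58 = €45,045,740.40.
Subtracting fixed costs: EBIT = €45,045,740.40 − €19,155,300 = €25,890,440.40.
Interest = €9,129,700.00, so EBIT − I = €16,760,740.40.
DCL = total CM / (EBIT − I) = €45,045,740.40 / €16,760,740.40 = 2.6876.
EPS therefore changes by 2.6876 × (+18.2%) = +48.9%.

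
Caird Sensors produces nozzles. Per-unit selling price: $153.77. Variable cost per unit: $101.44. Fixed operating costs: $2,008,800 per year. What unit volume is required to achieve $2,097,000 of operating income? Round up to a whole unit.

78,460 nozzles

Unit CM = price − variable cost = $153.77 − $101.44 = $52.33.
Units = (FC + target) / CM = ($2,008,800 + $2,097,000) / $52.33 = 78,459.77, so 78,460 nozzles.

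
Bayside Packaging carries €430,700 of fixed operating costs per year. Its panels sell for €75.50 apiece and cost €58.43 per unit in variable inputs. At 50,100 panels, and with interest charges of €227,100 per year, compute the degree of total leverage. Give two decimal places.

4.33

Contribution at this volume is 50,100 × €17.07 = €855,207.00.
EBIT = €855,207.00 − €430,700 = €424,507.00. Interest = €227,100.00, so EBIT − I = €197,407.00.
DCL = contribution ÷ (EBIT − I) = €855,207.00 ÷ €197,407.00 = 4.3322.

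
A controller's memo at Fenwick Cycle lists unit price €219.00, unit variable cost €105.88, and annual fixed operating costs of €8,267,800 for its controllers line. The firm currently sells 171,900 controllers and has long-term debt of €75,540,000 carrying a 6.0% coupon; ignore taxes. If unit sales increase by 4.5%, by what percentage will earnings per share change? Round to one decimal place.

Total contribution margin = 171,900 × €113.12 = €19,445,328.00.
EBIT = €19,445,328.00 − €8,267,800 = €11,177,528.00.
After interest of €4,532,400.00, pre-tax earnings = €6,645,128.00.
DCL = total CM / (EBIT − I) = €19,445,328.00 / €6,645,128.00 = 2.9263.
EPS therefore changes by 2.9263 × (+4.5%) = +13.2%.

+13.2%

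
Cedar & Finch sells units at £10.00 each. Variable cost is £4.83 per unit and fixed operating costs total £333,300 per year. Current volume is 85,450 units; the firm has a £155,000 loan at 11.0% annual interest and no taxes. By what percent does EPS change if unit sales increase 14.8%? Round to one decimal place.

+71.5%

At 85,450 units, contribution = 85,450 × £5.17 = £441,776.50.
Operating income = contribution − fixed costs = £441,776.50 − £333,300 = £108,476.50.
After interest of £17,050.00, pre-tax earnings = £91,426.50.
Degree of combined leverage = contribution ÷ (EBIT − I) = £441,776.50 ÷ £91,426.50 = 4.8320.
EPS therefore changes by 4.8320 × (+14.8%) = +71.5%.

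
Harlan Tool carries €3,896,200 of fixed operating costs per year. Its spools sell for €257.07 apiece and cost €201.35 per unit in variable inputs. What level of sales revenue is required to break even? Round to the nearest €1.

€17,975,523

Contribution margin per unit = €257.07 − €201.35 = €55.72, a CM ratio of €55.72 ÷ €257.07 = 0.2168.
Break-even sales = FC ÷ CM ratio = €3,896,200 × €257.07 / €55.72 = €17,975,523.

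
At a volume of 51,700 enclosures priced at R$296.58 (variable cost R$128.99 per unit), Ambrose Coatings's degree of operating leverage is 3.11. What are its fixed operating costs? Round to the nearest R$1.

Total contribution margin = 51,700 × R$167.59 = R$8,664,403.00.
Since DOL = CM ÷ EBIT, EBIT = R$8,664,403.00 ÷ 3.11 = R$2,785,981.67.
And FC = contribution − EBIT = R$8,664,403.00 − R$2,785,981.67 = R$5,878,421.

R$5,878,421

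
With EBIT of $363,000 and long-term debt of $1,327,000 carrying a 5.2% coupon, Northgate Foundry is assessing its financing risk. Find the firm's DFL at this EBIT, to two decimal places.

Interest = $69,004.00.
Degree of financial leverage = EBIT / (EBIT − interest) = $363,000 / $293,996.00 = 1.2347.

1.23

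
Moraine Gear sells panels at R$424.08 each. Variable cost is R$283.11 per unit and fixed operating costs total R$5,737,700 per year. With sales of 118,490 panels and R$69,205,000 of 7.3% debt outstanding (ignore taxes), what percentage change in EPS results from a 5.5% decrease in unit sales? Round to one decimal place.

-15.5%

At 118,490 units, contribution = 118,490 × R$140.97 = R$16,703,535.30.
Subtracting fixed costs: EBIT = R$16,703,535.30 − R$5,737,700 = R$10,965,835.30.
After interest of R$5,051,965.00, pre-tax earnings = R$5,913,870.30.
Degree of combined leverage = contribution ÷ (EBIT − I) = R$16,703,535.30 ÷ R$5,913,870.30 = 2.8245.
%ΔEPS = DCL × %ΔSales = 2.8245 × -5.5% = -15.5%.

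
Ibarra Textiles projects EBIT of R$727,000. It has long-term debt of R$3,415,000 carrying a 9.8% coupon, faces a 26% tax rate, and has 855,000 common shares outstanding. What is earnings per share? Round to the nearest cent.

R$0.34

Interest = R$334,670.00, so EBT = R$727,000 − R$334,670.00 = R$392,330.00.
Net income = R$392,330.00 × (1 − 0.26) = R$290,324.20.
Per share: R$290,324.20 / 855,000 shares = R$0.34.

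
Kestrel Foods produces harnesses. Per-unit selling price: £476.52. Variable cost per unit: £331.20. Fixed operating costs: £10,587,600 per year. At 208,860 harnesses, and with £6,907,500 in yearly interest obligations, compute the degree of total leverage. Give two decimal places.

2.36

Total contribution margin = 208,860 × £145.32 = £30,351,535.20.
Operating income = contribution − fixed costs = £30,351,535.20 − £10,587,600 = £19,763,935.20. Interest = £6,907,500.00, so EBIT − I = £12,856,435.20.
Degree of total leverage = total CM / (EBIT − interest) = £30,351,535.20 / £12,856,435.20 = 2.3608.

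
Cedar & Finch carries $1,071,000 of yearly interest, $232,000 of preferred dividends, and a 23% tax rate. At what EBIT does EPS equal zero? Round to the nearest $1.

Preferred dividends are paid after tax, so their pre-tax equivalent is $232,000 ÷ (1 − 0.23) = $301,298.70.
Financial break-even EBIT = interest + D_p ÷ (1 − t) = $1,071,000 + $301,298.70 = $1,372,298.70.

$1,372,299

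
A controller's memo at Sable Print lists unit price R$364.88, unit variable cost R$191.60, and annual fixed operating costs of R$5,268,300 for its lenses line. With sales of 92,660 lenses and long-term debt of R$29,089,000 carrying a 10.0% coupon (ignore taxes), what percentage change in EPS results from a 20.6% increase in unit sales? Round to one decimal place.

Total contribution margin = 92,660 × R$173.28 = R$16,056,124.80.
EBIT = R$16,056,124.80 − R$5,268,300 = R$10,787,824.80.
After interest of R$2,908,900.00, pre-tax earnings = R$7,878,924.80.
DCL = total CM / (EBIT − I) = R$16,056,124.80 / R$7,878,924.80 = 2.0379.
%ΔEPS = DCL × %ΔSales = 2.0379 × +20.6% = +42.0%.

+42.0%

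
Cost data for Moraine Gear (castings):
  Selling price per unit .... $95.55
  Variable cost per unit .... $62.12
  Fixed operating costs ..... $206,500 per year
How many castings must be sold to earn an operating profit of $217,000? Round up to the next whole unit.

12,669 castings

Contribution margin per unit = $95.55 − $62.12 = $33.43.
Required volume = (fixed costs + target profit) ÷ CM = ($206,500 + $217,000) ÷ $33.43 = 12,668.26, so 12,669 castings.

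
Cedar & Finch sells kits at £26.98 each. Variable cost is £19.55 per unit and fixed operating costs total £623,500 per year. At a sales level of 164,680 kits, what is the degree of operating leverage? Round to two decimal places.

At 164,680 units, contribution = 164,680 × £7.43 = £1,223,572.40.
EBIT = £1,223,572.40 − £623,500 = £600,072.40.
DOL = contribution ÷ EBIT = £1,223,572.40 ÷ £600,072.40 = 2.0390.

2.04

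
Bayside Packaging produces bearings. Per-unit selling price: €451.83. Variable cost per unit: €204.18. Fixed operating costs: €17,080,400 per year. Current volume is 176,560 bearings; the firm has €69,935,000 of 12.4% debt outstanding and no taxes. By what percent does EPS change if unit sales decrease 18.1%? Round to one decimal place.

-44.0%

Contribution at this volume is 176,560 × €247.65 = €43,725,084.00.
Subtracting fixed costs: EBIT = €43,725,084.00 − €17,080,400 = €26,644,684.00.
After interest of €8,671,940.00, pre-tax earnings = €17,972,744.00.
Degree of combined leverage = contribution ÷ (EBIT − I) = €43,725,084.00 ÷ €17,972,744.00 = 2.4329.
%ΔEPS = DCL × %ΔSales = 2.4329 × -18.1% = -44.0%.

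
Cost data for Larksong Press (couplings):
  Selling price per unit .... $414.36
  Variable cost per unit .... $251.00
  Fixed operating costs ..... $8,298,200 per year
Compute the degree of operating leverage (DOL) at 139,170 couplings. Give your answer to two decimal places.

Contribution at this volume is 139,170 × $163.36 = $22,734,811.20.
EBIT = $22,734,811.20 − $8,298,200 = $14,436,611.20.
So DOL = total CM / EBIT = $22,734,811.20 / $14,436,611.20 = 1.5748.

1.57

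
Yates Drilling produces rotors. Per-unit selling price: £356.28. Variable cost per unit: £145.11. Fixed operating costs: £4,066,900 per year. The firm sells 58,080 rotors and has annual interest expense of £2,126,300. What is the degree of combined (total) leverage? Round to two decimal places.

Contribution at this volume is 58,080 × £211.17 = £12,264,753.60.
Subtracting fixed costs: EBIT = £12,264,753.60 − £4,066,900 = £8,197,853.60. Interest = £2,126,300.00.
DOL = £12,264,753.60 ÷ £8,197,853.60 = 1.4961; DFL = £8,197,853.60 ÷ £6,071,553.60 = 1.3502.
DCL = DOL × DFL = 1.4961 × 1.3502 = 2.0200.

2.02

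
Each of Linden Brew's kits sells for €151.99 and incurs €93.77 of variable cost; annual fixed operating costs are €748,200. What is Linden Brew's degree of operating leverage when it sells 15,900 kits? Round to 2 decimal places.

5.22

Contribution at this volume is 15,900 × €58.22 = €925,698.00.
EBIT = €925,698.00 − €748,200 = €177,498.00.
So DOL = total CM / EBIT = €925,698.00 / €177,498.00 = 5.2153.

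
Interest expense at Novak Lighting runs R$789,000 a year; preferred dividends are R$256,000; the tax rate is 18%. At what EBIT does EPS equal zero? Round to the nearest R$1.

Grossing the preferred dividend up to pre-tax terms: R$256,000 / (1 − 0.18) = R$312,195.12.
EPS = 0 when EBIT covers interest plus the pre-tax preferred burden: R$789,000 + R$312,195.12 = R$1,101,195.12.

R$1,101,195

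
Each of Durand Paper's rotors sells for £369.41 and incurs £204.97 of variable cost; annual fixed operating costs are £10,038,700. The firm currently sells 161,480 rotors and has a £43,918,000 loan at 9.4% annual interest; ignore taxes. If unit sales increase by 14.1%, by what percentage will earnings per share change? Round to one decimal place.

Contribution at this volume is 161,480 × £164.44 = £26,553,771.20.
EBIT = £26,553,771.20 − £10,038,700 = £16,515,071.20.
After interest of £4,128,292.00, pre-tax earnings = £12,386,779.20.
Degree of combined leverage = contribution ÷ (EBIT − I) = £26,553,771.20 ÷ £12,386,779.20 = 2.1437.
EPS therefore changes by 2.1437 × (+14.1%) = +30.2%.

+30.2%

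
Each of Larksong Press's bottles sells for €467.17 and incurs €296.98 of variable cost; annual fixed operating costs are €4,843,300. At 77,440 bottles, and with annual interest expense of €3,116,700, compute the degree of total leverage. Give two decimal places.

Total contribution margin = 77,440 × €170.19 = €13,179,513.60.
EBIT = €13,179,513.60 − €4,843,300 = €8,336,213.60. Interest = €3,116,700.00, so EBIT − I = €5,219,513.60.
DCL = contribution ÷ (EBIT − I) = €13,179,513.60 ÷ €5,219,513.60 = 2.5250.

2.53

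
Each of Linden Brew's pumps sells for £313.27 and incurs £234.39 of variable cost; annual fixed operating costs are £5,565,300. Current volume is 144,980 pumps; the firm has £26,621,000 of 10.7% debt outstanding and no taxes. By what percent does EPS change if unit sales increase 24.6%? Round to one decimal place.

+93.1%

Total contribution margin = 144,980 × £78.88 = £11,436,022.40.
Operating income = contribution − fixed costs = £11,436,022.40 − £5,565,300 = £5,870,722.40.
After interest of £2,848,447.00, pre-tax earnings = £3,022,275.40.
DCL = total CM / (EBIT − I) = £11,436,022.40 / £3,022,275.40 = 3.7839.
%ΔEPS = DCL × %ΔSales = 3.7839 × +24.6% = +93.1%.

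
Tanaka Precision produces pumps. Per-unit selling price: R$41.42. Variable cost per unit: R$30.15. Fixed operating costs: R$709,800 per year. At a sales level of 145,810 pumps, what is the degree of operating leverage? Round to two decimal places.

Total contribution margin = 145,810 × R$11.27 = R$1,643,278.70.
EBIT = R$1,643,278.70 − R$709,800 = R$933,478.70.
DOL = contribution ÷ EBIT = R$1,643,278.70 ÷ R$933,478.70 = 1.7604.

1.76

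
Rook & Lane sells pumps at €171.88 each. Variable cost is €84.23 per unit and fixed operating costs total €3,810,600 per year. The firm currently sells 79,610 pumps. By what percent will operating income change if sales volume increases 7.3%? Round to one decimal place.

Total contribution margin = 79,610 × €87.65 = €6,977,816.50.
EBIT = €6,977,816.50 − €3,810,600 = €3,167,216.50.
DOL = contribution ÷ EBIT = €6,977,816.50 ÷ €3,167,216.50 = 2.2031.
%ΔEBIT = DOL × %ΔSales = 2.2031 × +7.3% = +16.1%.

+16.1%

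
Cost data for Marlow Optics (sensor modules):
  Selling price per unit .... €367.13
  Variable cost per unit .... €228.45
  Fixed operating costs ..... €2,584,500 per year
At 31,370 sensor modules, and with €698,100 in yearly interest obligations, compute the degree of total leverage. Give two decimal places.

4.07

Total contribution margin = 31,370 × €138.68 = €4,350,391.60.
Operating income = contribution − fixed costs = €4,350,391.60 − €2,584,500 = €1,765,891.60. Interest = €698,100.00, so EBIT − I = €1,067,791.60.
Degree of total leverage = total CM / (EBIT − interest) = €4,350,391.60 / €1,067,791.60 = 4.0742.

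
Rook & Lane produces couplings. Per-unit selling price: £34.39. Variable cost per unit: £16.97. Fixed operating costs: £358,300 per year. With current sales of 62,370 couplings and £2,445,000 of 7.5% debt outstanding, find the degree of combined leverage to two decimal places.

1.99

Contribution at this volume is 62,370 × £17.42 = £1,086,485.40.
Subtracting fixed costs: EBIT = £1,086,485.40 − £358,300 = £728,185.40. Interest = £183,375.00.
DOL = £1,086,485.40 ÷ £728,185.40 = 1.4920; DFL = £728,185.40 ÷ £544,810.40 = 1.3366.
DCL = DOL × DFL = 1.4920 × 1.3366 = 1.9942.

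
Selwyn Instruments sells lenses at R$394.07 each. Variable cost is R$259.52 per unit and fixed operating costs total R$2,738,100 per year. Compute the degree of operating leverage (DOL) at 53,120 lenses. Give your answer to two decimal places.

1.62

Contribution at this volume is 53,120 × R$134.55 = R$7,147,296.00.
Subtracting fixed costs: EBIT = R$7,147,296.00 − R$2,738,100 = R$4,409,196.00.
So DOL = total CM / EBIT = R$7,147,296.00 / R$4,409,196.00 = 1.6210.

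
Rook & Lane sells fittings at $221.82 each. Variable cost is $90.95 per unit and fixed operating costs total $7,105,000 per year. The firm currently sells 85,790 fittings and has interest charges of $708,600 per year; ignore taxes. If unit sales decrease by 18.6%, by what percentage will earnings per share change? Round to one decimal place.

Total contribution margin = 85,790 × $130.87 = $11,227,337.30.
Subtracting fixed costs: EBIT = $11,227,337.30 − $7,105,000 = $4,122,337.30.
Interest = $708,600.00, so EBIT − I = $3,413,737.30.
Degree of combined leverage = contribution ÷ (EBIT − I) = $11,227,337.30 ÷ $3,413,737.30 = 3.2889.
EPS therefore changes by 3.2889 × (-18.6%) = -61.2%.

-61.2%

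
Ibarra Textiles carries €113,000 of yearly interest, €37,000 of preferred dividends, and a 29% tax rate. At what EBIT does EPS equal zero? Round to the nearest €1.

€165,113

Grossing the preferred dividend up to pre-tax terms: €37,000 / (1 − 0.29) = €52,112.68.
Financial break-even EBIT = interest + D_p ÷ (1 − t) = €113,000 + €52,112.68 = €165,112.68.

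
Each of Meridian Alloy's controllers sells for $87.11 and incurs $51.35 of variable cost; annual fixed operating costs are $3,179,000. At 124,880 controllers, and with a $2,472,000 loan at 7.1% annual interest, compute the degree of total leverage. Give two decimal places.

4.02

Contribution at this volume is 124,880 × $35.76 = $4,465,708.80.
EBIT = $4,465,708.80 − $3,179,000 = $1,286,708.80. Interest = $175,512.00.
DOL = $4,465,708.80 ÷ $1,286,708.80 = 3.4706; DFL = $1,286,708.80 ÷ $1,111,196.80 = 1.1579.
DCL = DOL × DFL = 3.4706 × 1.1579 = 4.0186.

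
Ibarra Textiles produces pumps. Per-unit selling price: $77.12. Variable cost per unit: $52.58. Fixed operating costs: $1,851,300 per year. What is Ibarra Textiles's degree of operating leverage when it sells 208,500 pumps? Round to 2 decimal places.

1.57

At 208,500 units, contribution = 208,500 × $24.54 = $5,116,590.00.
Operating income = contribution − fixed costs = $5,116,590.00 − $1,851,300 = $3,265,290.00.
Degree of operating leverage = $5,116,590.00 / $3,265,290.00 = 1.5670.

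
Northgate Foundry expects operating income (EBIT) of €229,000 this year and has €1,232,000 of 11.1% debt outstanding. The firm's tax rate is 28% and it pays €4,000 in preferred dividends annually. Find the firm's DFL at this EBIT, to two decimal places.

2.64

Interest = €136,752.00.
Pre-tax preferred-dividend burden = €4,000 ÷ (1 − 0.28) = €5,555.56.
DFL = EBIT ÷ [EBIT − I − D_p/(1−t)] = €229,000 ÷ [€229,000 − €136,752.00 − €5,555.56] = €229,000 ÷ €86,692.44 = 2.6415.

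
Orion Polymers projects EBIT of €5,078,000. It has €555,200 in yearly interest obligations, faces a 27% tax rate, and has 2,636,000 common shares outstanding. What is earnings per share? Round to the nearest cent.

Interest = €555,200.00, so EBT = €5,078,000 − €555,200.00 = €4,522,800.00.
After tax at 27%: net income = €4,522,800.00 × 0.73 = €3,301,644.00.
EPS = €3,301,644.00 ÷ 2,636,000 = €1.25.

€1.25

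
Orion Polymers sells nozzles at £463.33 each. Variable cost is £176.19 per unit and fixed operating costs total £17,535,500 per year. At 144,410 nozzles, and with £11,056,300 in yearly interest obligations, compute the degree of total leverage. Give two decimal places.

3.22

At 144,410 units, contribution = 144,410 × £287.14 = £41,465,887.40.
EBIT = £41,465,887.40 − £17,535,500 = £23,930,387.40. Interest = £11,056,300.00.
DOL = £41,465,887.40 ÷ £23,930,387.40 = 1.7328; DFL = £23,930,387.40 ÷ £12,874,087.40 = 1.8588.
Combined leverage = 1.7328 × 1.8588 = 3.2209.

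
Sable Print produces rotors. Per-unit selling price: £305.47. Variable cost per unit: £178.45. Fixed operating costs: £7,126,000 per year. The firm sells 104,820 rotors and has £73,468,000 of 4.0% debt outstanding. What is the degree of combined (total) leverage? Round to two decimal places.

4.10

Contribution at this volume is 104,820 × £127.02 = £13,314,236.40.
EBIT = £13,314,236.40 − £7,126,000 = £6,188,236.40. Interest = £2,938,720.00, so EBIT − I = £3,249,516.40.
Degree of total leverage = total CM / (EBIT − interest) = £13,314,236.40 / £3,249,516.40 = 4.0973.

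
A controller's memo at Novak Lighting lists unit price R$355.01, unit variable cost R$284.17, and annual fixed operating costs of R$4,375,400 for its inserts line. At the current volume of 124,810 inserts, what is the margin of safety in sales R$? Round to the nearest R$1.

Contribution margin per unit = R$355.01 − R$284.17 = R$70.84. Break-even units = R$4,375,400 ÷ R$70.84 = 61,764.54; break-even revenue = 61,764.54 × R$355.01 = R$21,927,029.28.
Actual sales revenue = 124,810 × R$355.01 = R$44,308,798.10.
Margin of safety = R$44,308,798.10 − R$21,927,029.28 = R$22,381,769.

R$22,381,769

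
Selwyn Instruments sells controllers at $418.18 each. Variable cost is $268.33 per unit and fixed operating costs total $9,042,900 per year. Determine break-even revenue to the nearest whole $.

Contribution margin per unit = $418.18 − $268.33 = $149.85, a CM ratio of $149.85 ÷ $418.18 = 0.3583.
Break-even sales = FC ÷ CM ratio = $9,042,900 × $418.18 / $149.85 = $25,235,635.

$25,235,635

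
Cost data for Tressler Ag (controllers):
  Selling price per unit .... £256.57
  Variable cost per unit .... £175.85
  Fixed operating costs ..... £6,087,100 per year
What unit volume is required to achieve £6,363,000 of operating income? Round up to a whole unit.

154,239 controllers

Each unit contributes £256.57 − £175.85 = £80.72.
Units = (FC + target) / CM = (£6,087,100 + £6,363,000) / £80.72 = 154,238.11, so 154,239 controllers.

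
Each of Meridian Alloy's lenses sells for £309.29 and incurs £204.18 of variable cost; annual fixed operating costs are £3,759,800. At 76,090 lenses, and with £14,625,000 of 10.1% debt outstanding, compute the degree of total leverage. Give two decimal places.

2.90

At 76,090 units, contribution = 76,090 × £105.11 = £7,997,819.90.
Subtracting fixed costs: EBIT = £7,997,819.90 − £3,759,800 = £4,238,019.90. Interest = £1,477,125.00, so EBIT − I = £2,760,894.90.
DCL = contribution ÷ (EBIT − I) = £7,997,819.90 ÷ £2,760,894.90 = 2.8968.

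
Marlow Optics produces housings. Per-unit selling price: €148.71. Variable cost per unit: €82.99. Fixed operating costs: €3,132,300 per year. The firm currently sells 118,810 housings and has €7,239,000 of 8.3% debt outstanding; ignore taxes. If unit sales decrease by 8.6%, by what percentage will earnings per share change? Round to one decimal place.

Total contribution margin = 118,810 × €65.72 = €7,808,193.20.
Subtracting fixed costs: EBIT = €7,808,193.20 − €3,132,300 = €4,675,893.20.
Interest = €600,837.00, so EBIT − I = €4,075,056.20.
DCL = total CM / (EBIT − I) = €7,808,193.20 / €4,075,056.20 = 1.9161.
%ΔEPS = DCL × %ΔSales = 1.9161 × -8.6% = -16.5%.

-16.5%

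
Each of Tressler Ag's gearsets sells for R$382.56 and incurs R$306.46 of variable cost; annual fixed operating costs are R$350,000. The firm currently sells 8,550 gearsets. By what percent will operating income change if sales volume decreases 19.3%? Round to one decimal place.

Total contribution margin = 8,550 × R$76.10 = R$650,655.00.
Operating income = contribution − fixed costs = R$650,655.00 − R$350,000 = R$300,655.00.
Degree of operating leverage = R$650,655.00 / R$300,655.00 = 2.1641.
Operating income changes by 2.1641 × -19.3% = -41.8%.

-41.8%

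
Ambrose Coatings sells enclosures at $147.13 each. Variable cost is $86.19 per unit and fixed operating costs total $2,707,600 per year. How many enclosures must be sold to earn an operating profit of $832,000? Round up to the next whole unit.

Unit CM = price − variable cost = $147.13 − $86.19 = $60.94.
Need Q such that Q × $60.94 − $2,707,600 = $832,000, i.e. Q = $3,539,600 / $60.94 = 58,083.36 → 58,084.

58,084 enclosures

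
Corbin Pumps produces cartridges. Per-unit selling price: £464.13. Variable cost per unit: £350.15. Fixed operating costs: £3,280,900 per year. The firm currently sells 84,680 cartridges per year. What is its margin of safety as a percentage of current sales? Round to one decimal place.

Contribution margin per unit = £464.13 − £350.15 = £113.98. Break-even units = £3,280,900 ÷ £113.98 = 28,784.87; break-even revenue = 28,784.87 × £464.13 = £13,359,923.82.
Actual sales revenue = 84,680 × £464.13 = £39,302,528.40.
Margin of safety = (£39,302,528.40 − £13,359,923.82) ÷ £39,302,528.40 = 66.0%.

66.0%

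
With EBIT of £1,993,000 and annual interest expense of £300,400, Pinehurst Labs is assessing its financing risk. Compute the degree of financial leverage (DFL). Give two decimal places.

Interest = £300,400.00.
Degree of financial leverage = EBIT / (EBIT − interest) = £1,993,000 / £1,692,600.00 = 1.1775.

1.18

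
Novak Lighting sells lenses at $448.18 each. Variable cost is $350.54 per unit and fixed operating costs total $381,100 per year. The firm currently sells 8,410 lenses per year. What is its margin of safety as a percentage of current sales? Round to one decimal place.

Contribution margin per unit = $448.18 − $350.54 = $97.64. Break-even units = $381,100 ÷ $97.64 = 3,903.11; break-even revenue = 3,903.11 × $448.18 = $1,749,297.40.
Current sales = 8,410 × $448.18 = $3,769,193.80.
Margin of safety = ($3,769,193.80 − $1,749,297.40) ÷ $3,769,193.80 = 53.6%.

53.6%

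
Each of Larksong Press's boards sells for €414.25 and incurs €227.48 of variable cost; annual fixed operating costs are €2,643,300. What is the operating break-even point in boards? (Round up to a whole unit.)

Unit CM = price − variable cost = €414.25 − €227.48 = €186.77.
Break-even volume = fixed costs ÷ CM per unit = €2,643,300 ÷ €186.77 = 14,152.70, so 14,153 boards.

14,153 boards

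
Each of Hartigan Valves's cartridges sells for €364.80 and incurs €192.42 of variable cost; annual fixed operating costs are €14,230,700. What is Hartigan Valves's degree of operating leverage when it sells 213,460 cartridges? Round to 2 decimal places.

Contribution at this volume is 213,460 × €172.38 = €36,796,234.80.
Operating income = contribution − fixed costs = €36,796,234.80 − €14,230,700 = €22,565,534.80.
DOL = contribution ÷ EBIT = €36,796,234.80 ÷ €22,565,534.80 = 1.6306.

1.63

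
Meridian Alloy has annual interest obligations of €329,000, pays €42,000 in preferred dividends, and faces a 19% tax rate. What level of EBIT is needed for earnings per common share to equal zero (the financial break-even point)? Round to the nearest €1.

€380,852

Grossing the preferred dividend up to pre-tax terms: €42,000 / (1 − 0.19) = €51,851.85.
EPS = 0 when EBIT covers interest plus the pre-tax preferred burden: €329,000 + €51,851.85 = €380,851.85.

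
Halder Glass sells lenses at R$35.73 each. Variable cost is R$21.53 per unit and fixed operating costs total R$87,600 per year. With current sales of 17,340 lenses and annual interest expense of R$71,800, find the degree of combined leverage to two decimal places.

2.84

Contribution at this volume is 17,340 × R$14.20 = R$246,228.00.
Operating income = contribution − fixed costs = R$246,228.00 − R$87,600 = R$158,628.00. Interest = R$71,800.00.
DOL = R$246,228.00 ÷ R$158,628.00 = 1.5522; DFL = R$158,628.00 ÷ R$86,828.00 = 1.8269.
DCL = DOL × DFL = 1.5522 × 1.8269 = 2.8357.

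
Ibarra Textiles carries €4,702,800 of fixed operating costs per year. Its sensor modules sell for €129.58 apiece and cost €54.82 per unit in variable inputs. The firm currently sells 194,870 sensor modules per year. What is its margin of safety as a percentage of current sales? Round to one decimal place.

67.7%

Contribution margin per unit = €129.58 − €54.82 = €74.76. Break-even units = €4,702,800 ÷ €74.76 = 62,905.30; break-even revenue = 62,905.30 × €129.58 = €8,151,268.38.
Current sales = 194,870 × €129.58 = €25,251,254.60.
Margin of safety = (€25,251,254.60 − €8,151,268.38) ÷ €25,251,254.60 = 67.7%.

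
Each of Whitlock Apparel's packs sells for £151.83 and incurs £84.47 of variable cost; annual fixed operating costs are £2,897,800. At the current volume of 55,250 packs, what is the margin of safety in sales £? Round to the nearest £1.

Contribution margin per unit = £151.83 − £84.47 = £67.36. Break-even units = £2,897,800 ÷ £67.36 = 43,019.60; break-even revenue = 43,019.60 × £151.83 = £6,531,665.29.
Current sales = 55,250 × £151.83 = £8,388,607.50.
Margin of safety = £8,388,607.50 − £6,531,665.29 = £1,856,942.

£1,856,942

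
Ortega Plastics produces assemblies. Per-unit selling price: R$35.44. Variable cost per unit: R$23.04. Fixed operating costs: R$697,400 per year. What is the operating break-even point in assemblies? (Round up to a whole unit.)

Unit CM = price − variable cost = R$35.44 − R$23.04 = R$12.40.
Break-even Q = R$697,400 / R$12.40 = 56,241.94 → 56,242 assemblies.

56,242 assemblies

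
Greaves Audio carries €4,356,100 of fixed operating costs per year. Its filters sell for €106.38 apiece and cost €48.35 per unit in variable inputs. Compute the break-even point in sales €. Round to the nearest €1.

€7,985,558

Contribution margin per unit = €106.38 − €48.35 = €58.03, a CM ratio of €58.03 ÷ €106.38 = 0.5455.
Break-even revenue = fixed costs × price ÷ CM = €4,356,100 × €106.38 ÷ €58.03 = €7,985,558.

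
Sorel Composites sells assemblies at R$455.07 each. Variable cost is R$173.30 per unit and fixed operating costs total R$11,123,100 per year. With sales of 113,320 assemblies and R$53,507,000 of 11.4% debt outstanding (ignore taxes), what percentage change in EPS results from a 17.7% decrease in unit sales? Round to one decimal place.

At 113,320 units, contribution = 113,320 × R$281.77 = R$31,930,176.40.
Operating income = contribution − fixed costs = R$31,930,176.40 − R$11,123,100 = R$20,807,076.40.
After interest of R$6,099,798.00, pre-tax earnings = R$14,707,278.40.
Degree of combined leverage = contribution ÷ (EBIT − I) = R$31,930,176.40 ÷ R$14,707,278.40 = 2.1710.
%ΔEPS = DCL × %ΔSales = 2.1710 × -17.7% = -38.4%.

-38.4%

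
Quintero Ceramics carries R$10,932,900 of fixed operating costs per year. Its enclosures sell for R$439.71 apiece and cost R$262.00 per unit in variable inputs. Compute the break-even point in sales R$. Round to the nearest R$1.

R$27,051,407

CM per unit = R$439.71 − R$262.00 = R$177.71; CM ratio = R$177.71 / R$439.71 = 0.4042.
Break-even sales = FC ÷ CM ratio = R$10,932,900 × R$439.71 / R$177.71 = R$27,051,407.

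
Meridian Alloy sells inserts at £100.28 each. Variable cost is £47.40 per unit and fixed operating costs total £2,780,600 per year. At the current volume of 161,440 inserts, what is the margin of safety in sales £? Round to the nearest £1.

Unit CM = price − variable cost = £100.28 − £47.40 = £52.88. Break-even units = £2,780,600 ÷ £52.88 = 52,583.21; break-even revenue = 52,583.21 × £100.28 = £5,273,044.02.
Actual sales revenue = 161,440 × £100.28 = £16,189,203.20.
Margin of safety = £16,189,203.20 − £5,273,044.02 = £10,916,159.

£10,916,159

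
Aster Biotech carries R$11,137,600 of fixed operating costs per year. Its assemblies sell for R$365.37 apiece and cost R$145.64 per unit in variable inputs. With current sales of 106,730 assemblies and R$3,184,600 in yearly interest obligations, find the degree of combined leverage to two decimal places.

At 106,730 units, contribution = 106,730 × R$219.73 = R$23,451,782.90.
Operating income = contribution − fixed costs = R$23,451,782.90 − R$11,137,600 = R$12,314,182.90. Interest = R$3,184,600.00.
DOL = R$23,451,782.90 ÷ R$12,314,182.90 = 1.9045; DFL = R$12,314,182.90 ÷ R$9,129,582.90 = 1.3488.
Combined leverage = 1.9045 × 1.3488 = 2.5688.

2.57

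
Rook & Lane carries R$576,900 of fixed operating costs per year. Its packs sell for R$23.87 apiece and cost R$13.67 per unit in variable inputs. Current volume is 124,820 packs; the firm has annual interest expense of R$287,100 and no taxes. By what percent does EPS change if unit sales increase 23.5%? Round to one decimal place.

Total contribution margin = 124,820 × R$10.20 = R$1,273,164.00.
Operating income = contribution − fixed costs = R$1,273,164.00 − R$576,900 = R$696,264.00.
After interest of R$287,100.00, pre-tax earnings = R$409,164.00.
Degree of combined leverage = contribution ÷ (EBIT − I) = R$1,273,164.00 ÷ R$409,164.00 = 3.1116.
EPS therefore changes by 3.1116 × (+23.5%) = +73.1%.

+73.1%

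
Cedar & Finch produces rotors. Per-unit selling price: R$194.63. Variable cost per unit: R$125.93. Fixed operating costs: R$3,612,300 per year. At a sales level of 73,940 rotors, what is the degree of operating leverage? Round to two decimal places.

3.46

At 73,940 units, contribution = 73,940 × R$68.70 = R$5,079,678.00.
EBIT = R$5,079,678.00 − R$3,612,300 = R$1,467,378.00.
Degree of operating leverage = R$5,079,678.00 / R$1,467,378.00 = 3.4617.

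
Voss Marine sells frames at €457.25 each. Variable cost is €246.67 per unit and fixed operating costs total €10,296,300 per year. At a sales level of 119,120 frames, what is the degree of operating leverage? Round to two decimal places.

1.70

At 119,120 units, contribution = 119,120 × €210.58 = €25,084,289.60.
Subtracting fixed costs: EBIT = €25,084,289.60 − €10,296,300 = €14,787,989.60.
Degree of operating leverage = €25,084,289.60 / €14,787,989.60 = 1.6963.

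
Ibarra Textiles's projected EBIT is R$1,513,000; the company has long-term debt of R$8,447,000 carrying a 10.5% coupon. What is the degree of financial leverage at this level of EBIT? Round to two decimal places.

Annual interest charges come to R$886,935.00.
DFL = EBIT ÷ (EBIT − I) = R$1,513,000 ÷ (R$1,513,000 − R$886,935.00) = R$1,513,000 ÷ R$626,065.00 = 2.4167.

2.42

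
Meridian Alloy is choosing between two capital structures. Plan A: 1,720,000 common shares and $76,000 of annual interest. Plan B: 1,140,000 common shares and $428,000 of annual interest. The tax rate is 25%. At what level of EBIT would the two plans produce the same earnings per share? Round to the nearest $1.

Set EPS_A = EPS_B: (EBIT − $76,000)(1 − 0.25) ÷ 1,720,000 = (EBIT − $428,000)(1 − 0.25) ÷ 1,140,000.
The (1 − t) factor cancels: (EBIT − 76,000) × 1,140,000 = (EBIT − 428,000) × 1,720,000.
EBIT × (1,720,000 − 1,140,000) = 428,000 × 1,720,000 − 76,000 × 1,140,000 = 649,520,000,000, so EBIT = 649,520,000,000 ÷ 580,000 = 1,119,862.07.

$1,119,862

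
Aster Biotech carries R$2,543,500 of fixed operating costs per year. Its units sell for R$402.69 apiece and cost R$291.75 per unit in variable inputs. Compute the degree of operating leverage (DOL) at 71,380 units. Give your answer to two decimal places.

At 71,380 units, contribution = 71,380 × R$110.94 = R$7,918,897.20.
Operating income = contribution − fixed costs = R$7,918,897.20 − R$2,543,500 = R$5,375,397.20.
Degree of operating leverage = R$7,918,897.20 / R$5,375,397.20 = 1.4732.

1.47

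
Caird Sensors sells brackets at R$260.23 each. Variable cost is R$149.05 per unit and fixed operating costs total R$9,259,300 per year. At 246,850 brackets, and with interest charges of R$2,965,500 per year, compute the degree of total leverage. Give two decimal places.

1.80

Contribution at this volume is 246,850 × R$111.18 = R$27,444,783.00.
Subtracting fixed costs: EBIT = R$27,444,783.00 − R$9,259,300 = R$18,185,483.00. Interest = R$2,965,500.00, so EBIT − I = R$15,219,983.00.
Degree of total leverage = total CM / (EBIT − interest) = R$27,444,783.00 / R$15,219,983.00 = 1.8032.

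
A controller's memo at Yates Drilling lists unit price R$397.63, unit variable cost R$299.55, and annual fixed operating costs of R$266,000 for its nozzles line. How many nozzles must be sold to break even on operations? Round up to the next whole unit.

2,713 nozzles

Unit CM = price − variable cost = R$397.63 − R$299.55 = R$98.08.
Break-even Q = R$266,000 / R$98.08 = 2,712.07 → 2,713 nozzles.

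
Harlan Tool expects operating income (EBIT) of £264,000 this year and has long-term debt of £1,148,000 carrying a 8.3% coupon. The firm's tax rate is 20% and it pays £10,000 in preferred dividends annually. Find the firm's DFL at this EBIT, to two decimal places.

1.69

Annual interest charges come to £95,284.00.
Preferred dividends grossed up pre-tax: £10,000 / (1 − 0.20) = £12,500.00.
DFL = EBIT ÷ [EBIT − I − D_p/(1−t)] = £264,000 ÷ [£264,000 − £95,284.00 − £12,500.00] = £264,000 ÷ £156,216.00 = 1.6900.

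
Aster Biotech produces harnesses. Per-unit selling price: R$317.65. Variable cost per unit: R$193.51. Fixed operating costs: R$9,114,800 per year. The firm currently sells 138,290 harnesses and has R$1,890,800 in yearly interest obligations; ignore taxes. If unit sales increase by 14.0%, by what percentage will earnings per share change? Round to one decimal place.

+39.0%

At 138,290 units, contribution = 138,290 × R$124.14 = R$17,167,320.60.
Operating income = contribution − fixed costs = R$17,167,320.60 − R$9,114,800 = R$8,052,520.60.
Interest = R$1,890,800.00, so EBIT − I = R$6,161,720.60.
DCL = total CM / (EBIT − I) = R$17,167,320.60 / R$6,161,720.60 = 2.7861.
EPS therefore changes by 2.7861 × (+14.0%) = +39.0%.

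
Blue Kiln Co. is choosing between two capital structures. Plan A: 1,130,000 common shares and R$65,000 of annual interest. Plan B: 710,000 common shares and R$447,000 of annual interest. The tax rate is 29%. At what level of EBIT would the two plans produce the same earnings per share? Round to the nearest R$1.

Set EPS_A = EPS_B: (EBIT − R$65,000)(1 − 0.29) ÷ 1,130,000 = (EBIT − R$447,000)(1 − 0.29) ÷ 710,000.
The (1 − t) factor cancels: (EBIT − 65,000) × 710,000 = (EBIT − 447,000) × 1,130,000.
Solving, EBIT = (447,000·1,130,000 − 65,000·710,000) / (1,130,000 − 710,000) = 458,960,000,000 / 420,000 = 1,092,761.90.

R$1,092,762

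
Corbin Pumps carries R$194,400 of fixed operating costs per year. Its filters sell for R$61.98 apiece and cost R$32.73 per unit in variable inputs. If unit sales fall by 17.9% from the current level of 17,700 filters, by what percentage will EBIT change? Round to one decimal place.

At 17,700 units, contribution = 17,700 × R$29.25 = R$517,725.00.
Subtracting fixed costs: EBIT = R$517,725.00 − R$194,400 = R$323,325.00.
So DOL = total CM / EBIT = R$517,725.00 / R$323,325.00 = 1.6013.
So EBIT moves 1.6013 × (-17.9%) = -28.7%.

-28.7%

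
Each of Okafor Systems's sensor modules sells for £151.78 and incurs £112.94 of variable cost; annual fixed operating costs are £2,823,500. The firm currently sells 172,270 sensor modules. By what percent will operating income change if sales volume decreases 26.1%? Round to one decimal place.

-45.2%

At 172,270 units, contribution = 172,270 × £38.84 = £6,690,966.80.
Operating income = contribution − fixed costs = £6,690,966.80 − £2,823,500 = £3,867,466.80.
DOL = contribution ÷ EBIT = £6,690,966.80 ÷ £3,867,466.80 = 1.7301.
%ΔEBIT = DOL × %ΔSales = 1.7301 × -26.1% = -45.2%.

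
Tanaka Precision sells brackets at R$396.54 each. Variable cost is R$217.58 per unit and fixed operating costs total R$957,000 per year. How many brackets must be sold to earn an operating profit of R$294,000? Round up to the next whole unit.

6,991 brackets

Unit CM = price − variable cost = R$396.54 − R$217.58 = R$178.96.
Units = (FC + target) / CM = (R$957,000 + R$294,000) / R$178.96 = 6,990.39, so 6,991 brackets.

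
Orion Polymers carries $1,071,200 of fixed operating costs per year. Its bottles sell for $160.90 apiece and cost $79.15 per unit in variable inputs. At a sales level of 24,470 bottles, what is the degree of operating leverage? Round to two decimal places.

2.15

Contribution at this volume is 24,470 × $81.75 = $2,000,422.50.
Operating income = contribution − fixed costs = $2,000,422.50 − $1,071,200 = $929,222.50.
So DOL = total CM / EBIT = $2,000,422.50 / $929,222.50 = 2.1528.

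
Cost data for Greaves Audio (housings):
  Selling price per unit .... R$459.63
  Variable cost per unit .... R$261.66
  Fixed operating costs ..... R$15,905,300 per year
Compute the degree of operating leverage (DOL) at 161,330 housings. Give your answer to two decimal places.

1.99

Total contribution margin = 161,330 × R$197.97 = R$31,938,500.10.
EBIT = R$31,938,500.10 − R$15,905,300 = R$16,033,200.10.
DOL = contribution ÷ EBIT = R$31,938,500.10 ÷ R$16,033,200.10 = 1.9920.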